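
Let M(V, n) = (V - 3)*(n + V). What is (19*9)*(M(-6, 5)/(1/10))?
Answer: 15390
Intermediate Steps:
M(V, n) = (-3 + V)*(V + n)
(19*9)*(M(-6, 5)/(1/10)) = (19*9)*(((-6)² - 3*(-6) - 3*5 - 6*5)/(1/10)) = 171*((36 + 18 - 15 - 30)/(⅒)) = 171*(9*10) = 171*90 = 15390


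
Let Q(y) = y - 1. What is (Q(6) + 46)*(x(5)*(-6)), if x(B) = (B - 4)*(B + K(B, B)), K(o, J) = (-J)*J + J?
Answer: 4590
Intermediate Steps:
K(o, J) = J - J² (K(o, J) = -J² + J = J - J²)
Q(y) = -1 + y
x(B) = (-4 + B)*(B + B*(1 - B)) (x(B) = (B - 4)*(B + B*(1 - B)) = (-4 + B)*(B + B*(1 - B)))
(Q(6) + 46)*(x(5)*(-6)) = ((-1 + 6) + 46)*((5*(-8 - 1*5² + 6*5))*(-6)) = (5 + 46)*((5*(-8 - 1*25 + 30))*(-6)) = 51*((5*(-8 - 25 + 30))*(-6)) = 51*((5*(-3))*(-6)) = 51*(-15*(-6)) = 51*90 = 4590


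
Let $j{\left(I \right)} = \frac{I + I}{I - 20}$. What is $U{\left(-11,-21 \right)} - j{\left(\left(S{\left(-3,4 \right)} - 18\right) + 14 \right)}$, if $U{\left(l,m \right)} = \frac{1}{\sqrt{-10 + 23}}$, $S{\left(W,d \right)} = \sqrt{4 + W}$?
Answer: $- \frac{6}{23} + \frac{\sqrt{13}}{13} \approx 0.016481$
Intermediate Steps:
$U{\left(l,m \right)} = \frac{\sqrt{13}}{13}$ ($U{\left(l,m \right)} = \frac{1}{\sqrt{13}} = \frac{\sqrt{13}}{13}$)
$j{\left(I \right)} = \frac{2 I}{-20 + I}$
$U{\left(-11,-21 \right)} - j{\left(\left(S{\left(-3,4 \right)} - 18\right) + 14 \right)} = \frac{\sqrt{13}}{13} - \frac{2 \left(\left(\sqrt{4 - 3} - 18\right) + 14\right)}{-20 + \left(\left(\sqrt{4 - 3} - 18\right) + 14\right)} = \frac{\sqrt{13}}{13} - \frac{2 \left(\left(\sqrt{1} - 18\right) + 14\right)}{-20 + \left(\left(\sqrt{1} - 18\right) + 14\right)} = \frac{\sqrt{13}}{13} - \frac{2 \left(\left(1 - 18\right) + 14\right)}{-20 + \left(\left(1 - 18\right) + 14\right)} = \frac{\sqrt{13}}{13} - \frac{2 \left(-17 + 14\right)}{-20 + \left(-17 + 14\right)} = \frac{\sqrt{13}}{13} - 2 \left(-3\right) \frac{1}{-20 - 3} = \frac{\sqrt{13}}{13} - 2 \left(-3\right) \frac{1}{-23} = \frac{\sqrt{13}}{13} - 2 \left(-3\right) \left(- \frac{1}{23}\right) = \frac{\sqrt{13}}{13} - \frac{6}{23} = - \frac{6}{23} + \frac{\sqrt{13}}{13}$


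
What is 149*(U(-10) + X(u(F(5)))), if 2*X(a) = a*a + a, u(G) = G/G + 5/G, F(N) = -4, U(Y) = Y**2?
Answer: 476353/32 ≈ 14886.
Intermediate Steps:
u(G) = 1 + 5/G
X(a) = a/2 + a**2/2 (X(a) = (a*a + a)/2 = (a**2 + a)/2 = (a + a**2)/2 = a/2 + a**2/2)
149*(U(-10) + X(u(F(5)))) = 149*((-10)**2 + ((5 - 4)/(-4))*(1 + (5 - 4)/(-4))/2) = 149*(100 + (-1/4*1)*(1 - 1/4*1)/2) = 149*(100 + (1/2)*(-1/4)*(1 - 1/4)) = 149*(100 + (1/2)*(-1/4)*(3/4)) = 149*(100 - 3/32) = 149*(3197/32) = 476353/32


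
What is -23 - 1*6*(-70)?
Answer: 397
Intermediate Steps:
-23 - 1*6*(-70) = -23 - 6*(-70) = -23 + 420 = 397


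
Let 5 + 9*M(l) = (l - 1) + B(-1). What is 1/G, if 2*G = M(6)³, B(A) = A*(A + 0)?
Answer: 1458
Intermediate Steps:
B(A) = A² (B(A) = A*A = A²)
M(l) = -5/9 + l/9 (M(l) = -5/9 + ((l - 1) + (-1)²)/9 = -5/9 + ((-1 + l) + 1)/9 = -5/9 + l/9)
G = 1/1458 (G = (-5/9 + (⅑)*6)³/2 = (-5/9 + ⅔)³/2 = (⅑)³/2 = (½)*(1/729) = 1/1458 ≈ 0.00068587)
1/G = 1/(1/1458) = 1458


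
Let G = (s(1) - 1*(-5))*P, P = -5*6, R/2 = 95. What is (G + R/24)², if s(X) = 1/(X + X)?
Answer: 3553225/144 ≈ 24675.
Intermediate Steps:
R = 190 (R = 2*95 = 190)
P = -30
s(X) = 1/(2*X)
G = -165 (G = ((½)/1 - 1*(-5))*(-30) = ((½)*1 + 5)*(-30) = (½ + 5)*(-30) = (11/2)*(-30) = -165)
(G + R/24)² = (-165 + 190/24)² = (-165 + 190*(1/24))² = (-165 + 95/12)² = (-1885/12)² = 3553225/144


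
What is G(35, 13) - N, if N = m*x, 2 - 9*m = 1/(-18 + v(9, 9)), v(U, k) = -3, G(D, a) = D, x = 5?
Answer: 6400/189 ≈ 33.862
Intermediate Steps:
m = 43/189 (m = 2/9 - 1/(9*(-18 - 3)) = 2/9 - ⅑/(-21) = 2/9 - ⅑*(-1/21) = 2/9 + 1/189 = 43/189 ≈ 0.22751)
N = 215/189 (N = (43/189)*5 = 215/189 ≈ 1.1376)
G(35, 13) - N = 35 - 1*215/189 = 35 - 215/189 = 6400/189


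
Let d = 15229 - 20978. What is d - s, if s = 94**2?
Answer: -14585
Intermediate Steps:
d = -5749
s = 8836
d - s = -5749 - 1*8836 = -5749 - 8836 = -14585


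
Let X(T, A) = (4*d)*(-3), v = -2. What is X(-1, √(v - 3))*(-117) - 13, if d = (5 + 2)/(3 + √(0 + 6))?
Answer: 9815 - 3276*√6 ≈ 1790.5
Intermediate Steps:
d = 7/(3 + √6) ≈ 1.2845
X(T, A) = -84 + 28*√6 (X(T, A) = (4*(7 - 7*√6/3))*(-3) = (28 - 28*√6/3)*(-3) = -84 + 28*√6)
X(-1, √(v - 3))*(-117) - 13 = (-84 + 28*√6)*(-117) - 13 = (9828 - 3276*√6) - 13 = 9815 - 3276*√6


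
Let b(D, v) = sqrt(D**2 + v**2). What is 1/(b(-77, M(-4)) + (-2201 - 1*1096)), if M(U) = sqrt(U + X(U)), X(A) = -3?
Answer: -157/517347 - sqrt(658)/3621429 ≈ -0.00031055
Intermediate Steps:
M(U) = sqrt(-3 + U) (M(U) = sqrt(U - 3) = sqrt(-3 + U))
1/(b(-77, M(-4)) + (-2201 - 1*1096)) = 1/(sqrt((-77)**2 + (sqrt(-3 - 4))**2) + (-2201 - 1*1096)) = 1/(sqrt(5929 + (sqrt(-7))**2) + (-2201 - 1096)) = 1/(sqrt(5929 + (I*sqrt(7))**2) - 3297) = 1/(sqrt(5929 - 7) - 3297) = 1/(sqrt(5922) - 3297) = 1/(3*sqrt(658) - 3297) = 1/(-3297 + 3*sqrt(658))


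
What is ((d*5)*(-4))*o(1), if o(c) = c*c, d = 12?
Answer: -240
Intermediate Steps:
o(c) = c**2
((d*5)*(-4))*o(1) = ((12*5)*(-4))*1**2 = (60*(-4))*1 = -240*1 = -240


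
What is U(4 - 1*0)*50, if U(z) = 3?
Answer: 150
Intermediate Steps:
U(4 - 1*0)*50 = 3*50 = 150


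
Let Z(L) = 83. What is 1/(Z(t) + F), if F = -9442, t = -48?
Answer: -1/9359 ≈ -0.00010685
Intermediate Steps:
1/(Z(t) + F) = 1/(83 - 9442) = 1/(-9359) = -1/9359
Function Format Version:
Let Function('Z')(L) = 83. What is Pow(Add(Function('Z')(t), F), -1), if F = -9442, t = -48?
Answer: Rational(-1, 9359) ≈ -0.00010685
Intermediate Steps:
Pow(Add(Function('Z')(t), F), -1) = Pow(Add(83, -9442), -1) = Pow(-9359, -1) = Rational(-1, 9359)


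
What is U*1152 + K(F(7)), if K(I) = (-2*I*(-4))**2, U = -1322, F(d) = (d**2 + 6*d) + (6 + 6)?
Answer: -843968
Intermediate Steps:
F(d) = 12 + d**2 + 6*d (F(d) = (d**2 + 6*d) + 12 = 12 + d**2 + 6*d)
K(I) = 64*I**2 (K(I) = (8*I)**2 = 64*I**2)
U*1152 + K(F(7)) = -1322*1152 + 64*(12 + 7**2 + 6*7)**2 = -1522944 + 64*(12 + 49 + 42)**2 = -1522944 + 64*103**2 = -1522944 + 64*10609 = -1522944 + 678976 = -843968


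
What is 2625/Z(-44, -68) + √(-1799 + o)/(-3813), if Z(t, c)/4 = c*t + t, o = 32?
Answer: 2625/11792 - I*√1767/3813 ≈ 0.22261 - 0.011024*I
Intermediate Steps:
Z(t, c) = 4*t + 4*c*t (Z(t, c) = 4*(c*t + t) = 4*(t + c*t) = 4*t + 4*c*t)
2625/Z(-44, -68) + √(-1799 + o)/(-3813) = 2625/((4*(-44)*(1 - 68))) + √(-1799 + 32)/(-3813) = 2625/((4*(-44)*(-67))) + √(-1767)*(-1/3813) = 2625/11792 + (I*√1767)*(-1/3813) = 2625*(1/11792) - I*√1767/3813 = 2625/11792 - I*√1767/3813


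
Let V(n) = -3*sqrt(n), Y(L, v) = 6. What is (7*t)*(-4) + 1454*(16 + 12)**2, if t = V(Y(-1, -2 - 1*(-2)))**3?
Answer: 1139936 + 4536*sqrt(6) ≈ 1.1510e+6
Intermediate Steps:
t = -162*sqrt(6) (t = (-3*sqrt(6))**3 = -162*sqrt(6) ≈ -396.82)
(7*t)*(-4) + 1454*(16 + 12)**2 = (7*(-162*sqrt(6)))*(-4) + 1454*(16 + 12)**2 = -1134*sqrt(6)*(-4) + 1454*28**2 = 4536*sqrt(6) + 1454*784 = 4536*sqrt(6) + 1139936 = 1139936 + 4536*sqrt(6)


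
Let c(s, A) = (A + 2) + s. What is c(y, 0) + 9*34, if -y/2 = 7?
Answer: 294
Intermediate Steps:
y = -14 (y = -2*7 = -14)
c(s, A) = 2 + A + s (c(s, A) = (2 + A) + s = 2 + A + s)
c(y, 0) + 9*34 = (2 + 0 - 14) + 9*34 = -12 + 306 = 294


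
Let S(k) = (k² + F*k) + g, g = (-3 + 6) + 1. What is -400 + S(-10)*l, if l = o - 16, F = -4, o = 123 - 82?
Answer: 3200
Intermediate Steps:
o = 41
g = 4 (g = 3 + 1 = 4)
l = 25 (l = 41 - 16 = 25)
S(k) = 4 + k² - 4*k (S(k) = (k² - 4*k) + 4 = 4 + k² - 4*k)
-400 + S(-10)*l = -400 + (4 + (-10)² - 4*(-10))*25 = -400 + (4 + 100 + 40)*25 = -400 + 144*25 = -400 + 3600 = 3200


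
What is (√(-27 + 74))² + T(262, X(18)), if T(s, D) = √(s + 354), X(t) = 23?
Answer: 47 + 2*√154 ≈ 71.819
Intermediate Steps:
T(s, D) = √(354 + s)
(√(-27 + 74))² + T(262, X(18)) = (√(-27 + 74))² + √(354 + 262) = (√47)² + √616 = 47 + 2*√154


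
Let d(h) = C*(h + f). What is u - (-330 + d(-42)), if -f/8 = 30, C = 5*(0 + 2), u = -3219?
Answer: -69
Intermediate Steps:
C = 10 (C = 5*2 = 10)
f = -240 (f = -8*30 = -240)
d(h) = -2400 + 10*h (d(h) = 10*(h - 240) = 10*(-240 + h) = -2400 + 10*h)
u - (-330 + d(-42)) = -3219 - (-330 + (-2400 + 10*(-42))) = -3219 - (-330 + (-2400 - 420)) = -3219 - (-330 - 2820) = -3219 - 1*(-3150) = -3219 + 3150 = -69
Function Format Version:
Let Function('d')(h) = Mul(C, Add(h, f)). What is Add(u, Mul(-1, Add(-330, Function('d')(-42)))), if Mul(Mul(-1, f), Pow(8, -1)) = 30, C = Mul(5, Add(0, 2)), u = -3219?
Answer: -69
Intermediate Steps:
C = 10 (C = Mul(5, 2) = 10)
f = -240 (f = Mul(-8, 30) = -240)
Function('d')(h) = Add(-2400, Mul(10, h)) (Function('d')(h) = Mul(10, Add(h, -240)) = Mul(10, Add(-240, h)) = Add(-2400, Mul(10, h)))
Add(u, Mul(-1, Add(-330, Function('d')(-42)))) = Add(-3219, Mul(-1, Add(-330, Add(-2400, Mul(10, -42))))) = Add(-3219, Mul(-1, Add(-330, Add(-2400, -420)))) = Add(-3219, Mul(-1, Add(-330, -2820))) = Add(-3219, Mul(-1, -3150)) = Add(-3219, 3150) = -69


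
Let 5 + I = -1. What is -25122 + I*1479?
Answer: -33996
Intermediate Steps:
I = -6 (I = -5 - 1 = -6)
-25122 + I*1479 = -25122 - 6*1479 = -25122 - 8874 = -33996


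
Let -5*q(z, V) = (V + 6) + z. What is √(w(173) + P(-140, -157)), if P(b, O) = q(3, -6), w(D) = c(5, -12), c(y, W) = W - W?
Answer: I*√15/5 ≈ 0.7746*I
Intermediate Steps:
q(z, V) = -6/5 - V/5 - z/5 (q(z, V) = -((V + 6) + z)/5 = -((6 + V) + z)/5 = -(6 + V + z)/5 = -6/5 - V/5 - z/5)
c(y, W) = 0
w(D) = 0
P(b, O) = -⅗ (P(b, O) = -6/5 - ⅕*(-6) - ⅕*3 = -6/5 + 6/5 - ⅗ = -⅗)
√(w(173) + P(-140, -157)) = √(0 - ⅗) = √(-⅗) = I*√15/5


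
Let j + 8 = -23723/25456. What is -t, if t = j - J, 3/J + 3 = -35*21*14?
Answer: 780084445/87339536 ≈ 8.9316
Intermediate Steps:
J = -1/3431 (J = 3/(-3 - 35*21*14) = 3/(-3 - 735*14) = 3/(-3 - 10290) = 3/(-10293) = 3*(-1/10293) = -1/3431 ≈ -0.00029146)
j = -227371/25456 (j = -8 - 23723/25456 = -227371/25456 ≈ -8.9319)
t = -780084445/87339536 (t = -227371/25456 - 1*(-1/3431) = -227371/25456 + 1/3431 = -780084445/87339536 ≈ -8.9316)
-t = -1*(-780084445/87339536) = 780084445/87339536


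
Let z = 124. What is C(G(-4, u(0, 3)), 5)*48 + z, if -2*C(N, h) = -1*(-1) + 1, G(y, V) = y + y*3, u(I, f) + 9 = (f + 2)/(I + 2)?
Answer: 76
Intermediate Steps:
u(I, f) = -9 + (2 + f)/(2 + I) (u(I, f) = -9 + (f + 2)/(I + 2) = -9 + (2 + f)/(2 + I))
G(y, V) = 4*y (G(y, V) = y + 3*y = 4*y)
C(N, h) = -1 (C(N, h) = -(-1*(-1) + 1)/2 = -(1 + 1)/2 = -½*2 = -1)
C(G(-4, u(0, 3)), 5)*48 + z = -1*48 + 124 = -48 + 124 = 76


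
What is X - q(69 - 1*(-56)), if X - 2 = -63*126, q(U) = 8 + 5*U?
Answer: -8569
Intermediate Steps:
X = -7936 (X = 2 - 63*126 = 2 - 7938 = -7936)
X - q(69 - 1*(-56)) = -7936 - (8 + 5*(69 - 1*(-56))) = -7936 - (8 + 5*(69 + 56)) = -7936 - (8 + 5*125) = -7936 - (8 + 625) = -7936 - 1*633 = -7936 - 633 = -8569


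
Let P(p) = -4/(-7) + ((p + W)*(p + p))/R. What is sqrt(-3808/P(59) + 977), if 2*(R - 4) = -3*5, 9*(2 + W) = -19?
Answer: 5*sqrt(33247444001)/29137 ≈ 31.290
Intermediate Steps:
W = -37/9 (W = -2 + (1/9)*(-19) = -2 - 19/9 = -37/9 ≈ -4.1111)
R = -7/2 (R = 4 + (-3*5)/2 = 4 + (1/2)*(-15) = 4 - 15/2 = -7/2 ≈ -3.5000)
P(p) = 4/7 - 4*p*(-37/9 + p)/7 (P(p) = -4/(-7) + ((p - 37/9)*(p + p))/(-7/2) = -4*(-1/7) + ((-37/9 + p)*(2*p))*(-2/7) = 4/7 + (2*p*(-37/9 + p))*(-2/7) = 4/7 - 4*p*(-37/9 + p)/7)
sqrt(-3808/P(59) + 977) = sqrt(-3808/(4/7 - 4/7*59**2 + (148/63)*59) + 977) = sqrt(-3808/(4/7 - 4/7*3481 + 8732/63) + 977) = sqrt(-3808/(4/7 - 13924/7 + 8732/63) + 977) = sqrt(-3808/(-116548/63) + 977) = sqrt(-3808*(-63/116548) + 977) = sqrt(59976/29137 + 977) = sqrt(28526825/29137) = 5*sqrt(33247444001)/29137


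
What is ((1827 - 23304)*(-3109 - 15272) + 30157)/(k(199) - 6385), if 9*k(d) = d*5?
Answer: -1776595023/28235 ≈ -62922.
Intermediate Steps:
k(d) = 5*d/9 (k(d) = (d*5)/9 = (5*d)/9 = 5*d/9)
((1827 - 23304)*(-3109 - 15272) + 30157)/(k(199) - 6385) = ((1827 - 23304)*(-3109 - 15272) + 30157)/((5/9)*199 - 6385) = (-21477*(-18381) + 30157)/(995/9 - 6385) = (394768737 + 30157)/(-56470/9) = 394798894*(-9/56470) = -1776595023/28235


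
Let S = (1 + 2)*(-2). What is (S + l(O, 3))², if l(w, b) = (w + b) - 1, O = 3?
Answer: 1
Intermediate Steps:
l(w, b) = -1 + b + w (l(w, b) = (b + w) - 1 = -1 + b + w)
S = -6 (S = 3*(-2) = -6)
(S + l(O, 3))² = (-6 + (-1 + 3 + 3))² = (-6 + 5)² = (-1)² = 1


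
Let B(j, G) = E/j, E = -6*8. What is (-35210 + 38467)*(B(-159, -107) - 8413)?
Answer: -1452208361/53 ≈ -2.7400e+7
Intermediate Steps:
E = -48
B(j, G) = -48/j
(-35210 + 38467)*(B(-159, -107) - 8413) = (-35210 + 38467)*(-48/(-159) - 8413) = 3257*(-48*(-1/159) - 8413) = 3257*(16/53 - 8413) = 3257*(-445873/53) = -1452208361/53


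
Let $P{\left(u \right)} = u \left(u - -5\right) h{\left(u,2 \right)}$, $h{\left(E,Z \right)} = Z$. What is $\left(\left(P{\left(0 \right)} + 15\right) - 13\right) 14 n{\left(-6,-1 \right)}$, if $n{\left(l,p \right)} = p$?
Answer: $-28$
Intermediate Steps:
$P{\left(u \right)} = 2 u \left(5 + u\right)$ ($P{\left(u \right)} = u \left(u - -5\right) 2 = u \left(u + 5\right) 2 = u \left(5 + u\right) 2 = 2 u \left(5 + u\right)$)
$\left(\left(P{\left(0 \right)} + 15\right) - 13\right) 14 n{\left(-6,-1 \right)} = \left(\left(2 \cdot 0 \left(5 + 0\right) + 15\right) - 13\right) 14 \left(-1\right) = \left(\left(2 \cdot 0 \cdot 5 + 15\right) - 13\right) 14 \left(-1\right) = \left(\left(0 + 15\right) - 13\right) 14 \left(-1\right) = \left(15 - 13\right) 14 \left(-1\right) = 2 \cdot 14 \left(-1\right) = 28 \left(-1\right) = -28$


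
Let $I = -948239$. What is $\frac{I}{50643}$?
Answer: $- \frac{948239}{50643} \approx -18.724$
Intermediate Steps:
$\frac{I}{50643} = - \frac{948239}{50643}$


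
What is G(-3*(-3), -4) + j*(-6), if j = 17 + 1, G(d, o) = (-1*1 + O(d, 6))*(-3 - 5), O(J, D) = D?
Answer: -148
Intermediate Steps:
G(d, o) = -40 (G(d, o) = (-1*1 + 6)*(-3 - 5) = (-1 + 6)*(-8) = 5*(-8) = -40)
j = 18
G(-3*(-3), -4) + j*(-6) = -40 + 18*(-6) = -40 - 108 = -148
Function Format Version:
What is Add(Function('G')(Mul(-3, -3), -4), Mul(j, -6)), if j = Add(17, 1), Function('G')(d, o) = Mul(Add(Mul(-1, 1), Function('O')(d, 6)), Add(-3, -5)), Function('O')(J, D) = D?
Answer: -148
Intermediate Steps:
Function('G')(d, o) = -40 (Function('G')(d, o) = Mul(Add(Mul(-1, 1), 6), Add(-3, -5)) = Mul(Add(-1, 6), -8) = Mul(5, -8) = -40)
j = 18
Add(Function('G')(Mul(-3, -3), -4), Mul(j, -6)) = Add(-40, Mul(18, -6)) = Add(-40, -108) = -148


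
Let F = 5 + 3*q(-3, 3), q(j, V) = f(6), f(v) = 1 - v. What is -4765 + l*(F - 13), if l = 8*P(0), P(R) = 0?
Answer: -4765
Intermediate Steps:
q(j, V) = -5 (q(j, V) = 1 - 1*6 = 1 - 6 = -5)
l = 0 (l = 8*0 = 0)
F = -10 (F = 5 + 3*(-5) = 5 - 15 = -10)
-4765 + l*(F - 13) = -4765 + 0*(-10 - 13) = -4765 + 0*(-23) = -4765 + 0 = -4765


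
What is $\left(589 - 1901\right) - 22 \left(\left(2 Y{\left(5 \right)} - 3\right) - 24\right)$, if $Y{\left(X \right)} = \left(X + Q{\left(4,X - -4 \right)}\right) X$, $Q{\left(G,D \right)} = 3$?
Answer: $-2478$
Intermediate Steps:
$Y{\left(X \right)} = X \left(3 + X\right)$ ($Y{\left(X \right)} = \left(X + 3\right) X = \left(3 + X\right) X = X \left(3 + X\right)$)
$\left(589 - 1901\right) - 22 \left(\left(2 Y{\left(5 \right)} - 3\right) - 24\right) = \left(589 - 1901\right) - 22 \left(\left(2 \cdot 5 \left(3 + 5\right) - 3\right) - 24\right) = \left(589 - 1901\right) - 22 \left(\left(2 \cdot 5 \cdot 8 - 3\right) - 24\right) = -1312 - 22 \left(\left(2 \cdot 40 - 3\right) - 24\right) = -1312 - 22 \left(\left(80 - 3\right) - 24\right) = -1312 - 22 \left(77 - 24\right) = -1312 - 1166 = -2478$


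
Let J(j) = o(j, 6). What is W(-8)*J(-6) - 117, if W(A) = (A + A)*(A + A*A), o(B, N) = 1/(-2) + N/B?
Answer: 1227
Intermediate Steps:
o(B, N) = -½ + N/B (o(B, N) = 1*(-½) + N/B = -½ + N/B)
J(j) = (6 - j/2)/j
W(A) = 2*A*(A + A²) (W(A) = (2*A)*(A + A²) = 2*A*(A + A²))
W(-8)*J(-6) - 117 = (2*(-8)²*(1 - 8))*((½)*(12 - 1*(-6))/(-6)) - 117 = (2*64*(-7))*((½)*(-⅙)*(12 + 6)) - 117 = -448*(-1)*18/6 - 117 = -896*(-3/2) - 117 = 1344 - 117 = 1227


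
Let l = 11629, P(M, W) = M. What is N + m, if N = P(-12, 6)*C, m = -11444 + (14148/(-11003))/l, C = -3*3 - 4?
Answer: -1444343490604/127953887 ≈ -11288.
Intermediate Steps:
C = -13 (C = -9 - 4 = -13)
m = -1464304296976/127953887 (m = -11444 + (14148/(-11003))/11629 = -11444 + (14148*(-1/11003))*(1/11629) = -11444 - 14148/11003*1/11629 = -11444 - 14148/127953887 = -1464304296976/127953887 ≈ -11444.)
N = 156 (N = -12*(-13) = 156)
N + m = 156 - 1464304296976/127953887 = -1444343490604/127953887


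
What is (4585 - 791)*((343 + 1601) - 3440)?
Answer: -5675824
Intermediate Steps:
(4585 - 791)*((343 + 1601) - 3440) = 3794*(1944 - 3440) = 3794*(-1496) = -5675824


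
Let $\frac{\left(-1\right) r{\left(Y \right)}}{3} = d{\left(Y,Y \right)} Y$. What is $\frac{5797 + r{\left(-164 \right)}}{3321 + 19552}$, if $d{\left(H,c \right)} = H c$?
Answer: $\frac{13238629}{22873} \approx 578.79$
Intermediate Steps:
$r{\left(Y \right)} = - 3 Y^{3}$ ($r{\left(Y \right)} = - 3 Y Y Y = - 3 Y^{2} Y = - 3 Y^{3}$)
$\frac{5797 + r{\left(-164 \right)}}{3321 + 19552} = \frac{5797 - 3 \left(-164\right)^{3}}{3321 + 19552} = \frac{5797 - -13232832}{22873} = \left(5797 + 13232832\right) \frac{1}{22873} = 13238629 \cdot \frac{1}{22873} = \frac{13238629}{22873}$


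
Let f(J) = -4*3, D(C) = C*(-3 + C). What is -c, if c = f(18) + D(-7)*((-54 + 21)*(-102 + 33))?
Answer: -159378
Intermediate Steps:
f(J) = -12
c = 159378 (c = -12 + (-7*(-3 - 7))*((-54 + 21)*(-102 + 33)) = -12 + (-7*(-10))*(-33*(-69)) = -12 + 70*2277 = -12 + 159390 = 159378)
-c = -1*159378 = -159378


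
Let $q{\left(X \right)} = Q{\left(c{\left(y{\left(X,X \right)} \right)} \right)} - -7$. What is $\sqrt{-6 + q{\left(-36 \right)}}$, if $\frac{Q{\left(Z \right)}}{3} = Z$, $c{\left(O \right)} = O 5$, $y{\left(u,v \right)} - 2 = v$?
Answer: $i \sqrt{509} \approx 22.561 i$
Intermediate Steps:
$y{\left(u,v \right)} = 2 + v$
$c{\left(O \right)} = 5 O$
$Q{\left(Z \right)} = 3 Z$
$q{\left(X \right)} = 37 + 15 X$ ($q{\left(X \right)} = 3 \cdot 5 \left(2 + X\right) - -7 = 3 \left(10 + 5 X\right) + 7 = \left(30 + 15 X\right) + 7 = 37 + 15 X$)
$\sqrt{-6 + q{\left(-36 \right)}} = \sqrt{-6 + \left(37 + 15 \left(-36\right)\right)} = \sqrt{-6 + \left(37 - 540\right)} = \sqrt{-6 - 503} = \sqrt{-509} = i \sqrt{509}$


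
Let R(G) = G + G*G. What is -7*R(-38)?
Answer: -9842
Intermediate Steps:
R(G) = G + G²
-7*R(-38) = -(-266)*(1 - 38) = -(-266)*(-37) = -7*1406 = -9842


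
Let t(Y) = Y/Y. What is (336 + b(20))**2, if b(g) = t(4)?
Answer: 113569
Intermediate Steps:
t(Y) = 1
b(g) = 1
(336 + b(20))**2 = (336 + 1)**2 = 337**2 = 113569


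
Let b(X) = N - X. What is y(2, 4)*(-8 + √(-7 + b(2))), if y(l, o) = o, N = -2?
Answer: -32 + 4*I*√11 ≈ -32.0 + 13.266*I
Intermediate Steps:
b(X) = -2 - X
y(2, 4)*(-8 + √(-7 + b(2))) = 4*(-8 + √(-7 + (-2 - 1*2))) = 4*(-8 + √(-7 + (-2 - 2))) = 4*(-8 + √(-7 - 4)) = 4*(-8 + √(-11)) = 4*(-8 + I*√11) = -32 + 4*I*√11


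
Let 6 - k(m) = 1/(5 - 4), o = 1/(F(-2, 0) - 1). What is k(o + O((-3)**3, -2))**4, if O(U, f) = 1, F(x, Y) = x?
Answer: 625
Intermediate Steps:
o = -1/3 (o = 1/(-2 - 1) = 1/(-3) = -1/3 ≈ -0.33333)
k(m) = 5 (k(m) = 6 - 1/(5 - 4) = 6 - 1/1 = 6 - 1*1 = 6 - 1 = 5)
k(o + O((-3)**3, -2))**4 = 5**4 = 625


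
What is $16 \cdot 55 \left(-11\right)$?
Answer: $-9680$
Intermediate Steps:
$16 \cdot 55 \left(-11\right) = 880 \left(-11\right) = -9680$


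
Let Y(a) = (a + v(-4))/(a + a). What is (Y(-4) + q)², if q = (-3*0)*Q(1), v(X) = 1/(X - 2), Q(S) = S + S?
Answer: 625/2304 ≈ 0.27127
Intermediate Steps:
Q(S) = 2*S
v(X) = 1/(-2 + X)
Y(a) = (-⅙ + a)/(2*a) (Y(a) = (a + 1/(-2 - 4))/(a + a) = (a + 1/(-6))/((2*a)) = (a - ⅙)*(1/(2*a)) = (-⅙ + a)*(1/(2*a)) = (-⅙ + a)/(2*a))
q = 0 (q = (-3*0)*(2*1) = 0*2 = 0)
(Y(-4) + q)² = ((1/12)*(-1 + 6*(-4))/(-4) + 0)² = ((1/12)*(-¼)*(-1 - 24) + 0)² = ((1/12)*(-¼)*(-25) + 0)² = (25/48 + 0)² = (25/48)² = 625/2304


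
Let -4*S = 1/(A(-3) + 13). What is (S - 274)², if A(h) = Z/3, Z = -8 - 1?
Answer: 120143521/1600 ≈ 75090.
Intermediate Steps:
Z = -9
A(h) = -3 (A(h) = -9/3 = -9*⅓ = -3)
S = -1/40 (S = -1/(4*(-3 + 13)) = -¼/10 = -¼*⅒ = -1/40 ≈ -0.025000)
(S - 274)² = (-1/40 - 274)² = (-10961/40)² = 120143521/1600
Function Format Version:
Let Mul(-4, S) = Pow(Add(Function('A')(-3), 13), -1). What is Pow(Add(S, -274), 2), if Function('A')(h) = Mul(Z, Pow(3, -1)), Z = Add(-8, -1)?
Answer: Rational(120143521, 1600) ≈ 75090.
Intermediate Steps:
Z = -9
Function('A')(h) = -3 (Function('A')(h) = Mul(-9, Pow(3, -1)) = Mul(-9, Rational(1, 3)) = -3)
S = Rational(-1, 40) (S = Mul(Rational(-1, 4), Pow(Add(-3, 13), -1)) = Mul(Rational(-1, 4), Pow(10, -1)) = Mul(Rational(-1, 4), Rational(1, 10)) = Rational(-1, 40) ≈ -0.025000)
Pow(Add(S, -274), 2) = Pow(Add(Rational(-1, 40), -274), 2) = Pow(Rational(-10961, 40), 2) = Rational(120143521, 1600)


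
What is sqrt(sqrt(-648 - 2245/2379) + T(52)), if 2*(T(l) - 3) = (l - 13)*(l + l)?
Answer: sqrt(11494730871 + 2379*I*sqrt(3672788223))/2379 ≈ 45.068 + 0.28262*I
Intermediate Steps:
T(l) = 3 + l*(-13 + l) (T(l) = 3 + ((l - 13)*(l + l))/2 = 3 + ((-13 + l)*(2*l))/2 = 3 + (2*l*(-13 + l))/2 = 3 + l*(-13 + l))
sqrt(sqrt(-648 - 2245/2379) + T(52)) = sqrt(sqrt(-648 - 2245/2379) + (3 + 52**2 - 13*52)) = sqrt(sqrt(-648 - 2245*1/2379) + (3 + 2704 - 676)) = sqrt(sqrt(-648 - 2245/2379) + 2031) = sqrt(sqrt(-1543837/2379) + 2031) = sqrt(I*sqrt(3672788223)/2379 + 2031) = sqrt(2031 + I*sqrt(3672788223)/2379)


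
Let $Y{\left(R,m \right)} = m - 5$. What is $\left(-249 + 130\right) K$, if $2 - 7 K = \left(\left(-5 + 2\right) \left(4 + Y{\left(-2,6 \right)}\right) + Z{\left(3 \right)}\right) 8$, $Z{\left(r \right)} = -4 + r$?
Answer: $-2210$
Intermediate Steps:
$Y{\left(R,m \right)} = -5 + m$
$K = \frac{130}{7}$ ($K = \frac{2}{7} - \frac{\left(\left(-5 + 2\right) \left(4 + \left(-5 + 6\right)\right) + \left(-4 + 3\right)\right) 8}{7} = \frac{2}{7} - \frac{\left(- 3 \left(4 + 1\right) - 1\right) 8}{7} = \frac{2}{7} - \frac{\left(\left(-3\right) 5 - 1\right) 8}{7} = \frac{2}{7} - \frac{\left(-15 - 1\right) 8}{7} = \frac{2}{7} - \frac{\left(-16\right) 8}{7} = \frac{2}{7} - - \frac{128}{7} = \frac{2}{7} + \frac{128}{7} = \frac{130}{7} \approx 18.571$)
$\left(-249 + 130\right) K = \left(-249 + 130\right) \frac{130}{7} = \left(-119\right) \frac{130}{7} = -2210$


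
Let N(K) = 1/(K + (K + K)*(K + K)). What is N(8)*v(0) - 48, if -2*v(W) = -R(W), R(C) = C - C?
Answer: -48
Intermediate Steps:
R(C) = 0
N(K) = 1/(K + 4*K²) (N(K) = 1/(K + (2*K)*(2*K)) = 1/(K + 4*K²))
v(W) = 0 (v(W) = -(-1)*0/2 = -½*0 = 0)
N(8)*v(0) - 48 = (1/(8*(1 + 4*8)))*0 - 48 = (1/(8*(1 + 32)))*0 - 48 = ((⅛)/33)*0 - 48 = ((⅛)*(1/33))*0 - 48 = (1/264)*0 - 48 = 0 - 48 = -48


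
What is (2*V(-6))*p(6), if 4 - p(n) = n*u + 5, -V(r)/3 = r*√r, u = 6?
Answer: -1332*I*√6 ≈ -3262.7*I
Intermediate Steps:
V(r) = -3*r^(3/2) (V(r) = -3*r*√r = -3*r^(3/2))
p(n) = -1 - 6*n (p(n) = 4 - (n*6 + 5) = 4 - (6*n + 5) = 4 - (5 + 6*n) = 4 + (-5 - 6*n) = -1 - 6*n)
(2*V(-6))*p(6) = (2*(-(-18)*I*√6))*(-1 - 6*6) = (2*(-(-18)*I*√6))*(-1 - 36) = (2*(18*I*√6))*(-37) = (36*I*√6)*(-37) = -1332*I*√6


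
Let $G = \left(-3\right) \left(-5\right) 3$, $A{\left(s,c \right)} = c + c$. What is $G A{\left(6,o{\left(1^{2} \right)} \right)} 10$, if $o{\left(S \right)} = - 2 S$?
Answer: $-1800$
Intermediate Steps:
$A{\left(s,c \right)} = 2 c$
$G = 45$ ($G = 15 \cdot 3 = 45$)
$G A{\left(6,o{\left(1^{2} \right)} \right)} 10 = 45 \cdot 2 \left(- 2 \cdot 1^{2}\right) 10 = 45 \cdot 2 \left(\left(-2\right) 1\right) 10 = 45 \cdot 2 \left(-2\right) 10 = 45 \left(-4\right) 10 = \left(-180\right) 10 = -1800$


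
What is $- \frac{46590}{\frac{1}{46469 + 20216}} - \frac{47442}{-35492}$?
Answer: $- \frac{55134233722179}{17746} \approx -3.1069 \cdot 10^{9}$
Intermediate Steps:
$- \frac{46590}{\frac{1}{46469 + 20216}} - \frac{47442}{-35492} = - \frac{46590}{\frac{1}{66685}} - - \frac{23721}{17746} = - 46590 \frac{1}{\frac{1}{66685}} + \frac{23721}{17746} = \left(-46590\right) 66685 + \frac{23721}{17746} = -3106854150 + \frac{23721}{17746} = - \frac{55134233722179}{17746}$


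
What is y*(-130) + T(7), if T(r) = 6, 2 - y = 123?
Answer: 15736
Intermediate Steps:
y = -121 (y = 2 - 1*123 = 2 - 123 = -121)
y*(-130) + T(7) = -121*(-130) + 6 = 15730 + 6 = 15736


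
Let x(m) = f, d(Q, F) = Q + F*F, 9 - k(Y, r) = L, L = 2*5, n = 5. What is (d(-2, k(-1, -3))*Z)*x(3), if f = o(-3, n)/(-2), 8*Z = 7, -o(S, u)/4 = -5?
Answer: 35/4 ≈ 8.7500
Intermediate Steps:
o(S, u) = 20 (o(S, u) = -4*(-5) = 20)
L = 10
Z = 7/8 (Z = (⅛)*7 = 7/8 ≈ 0.87500)
f = -10 (f = 20/(-2) = 20*(-½) = -10)
k(Y, r) = -1 (k(Y, r) = 9 - 1*10 = 9 - 10 = -1)
d(Q, F) = Q + F²
x(m) = -10
(d(-2, k(-1, -3))*Z)*x(3) = ((-2 + (-1)²)*(7/8))*(-10) = ((-2 + 1)*(7/8))*(-10) = -1*7/8*(-10) = -7/8*(-10) = 35/4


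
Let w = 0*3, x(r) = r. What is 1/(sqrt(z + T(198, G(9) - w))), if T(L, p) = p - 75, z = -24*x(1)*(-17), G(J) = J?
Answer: sqrt(38)/114 ≈ 0.054074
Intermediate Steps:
w = 0
z = 408 (z = -24*1*(-17) = -24*(-17) = 408)
T(L, p) = -75 + p
1/(sqrt(z + T(198, G(9) - w))) = 1/(sqrt(408 + (-75 + (9 - 1*0)))) = 1/(sqrt(408 + (-75 + (9 + 0)))) = 1/(sqrt(408 + (-75 + 9))) = 1/(sqrt(408 - 66)) = 1/(sqrt(342)) = 1/(3*sqrt(38)) = sqrt(38)/114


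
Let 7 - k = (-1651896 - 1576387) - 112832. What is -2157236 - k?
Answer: -5498358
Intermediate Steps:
k = 3341122 (k = 7 - ((-1651896 - 1576387) - 112832) = 7 - (-3228283 - 112832) = 7 - 1*(-3341115) = 7 + 3341115 = 3341122)
-2157236 - k = -2157236 - 1*3341122 = -2157236 - 3341122 = -5498358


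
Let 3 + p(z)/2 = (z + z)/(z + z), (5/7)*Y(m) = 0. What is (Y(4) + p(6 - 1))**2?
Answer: 16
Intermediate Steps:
Y(m) = 0 (Y(m) = (7/5)*0 = 0)
p(z) = -4 (p(z) = -6 + 2*((z + z)/(z + z)) = -6 + 2*((2*z)/((2*z))) = -6 + 2*((2*z)*(1/(2*z))) = -6 + 2*1 = -6 + 2 = -4)
(Y(4) + p(6 - 1))**2 = (0 - 4)**2 = (-4)**2 = 16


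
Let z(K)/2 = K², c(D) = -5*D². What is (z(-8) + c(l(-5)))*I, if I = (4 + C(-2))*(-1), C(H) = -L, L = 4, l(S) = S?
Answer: 0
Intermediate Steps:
C(H) = -4 (C(H) = -1*4 = -4)
I = 0 (I = (4 - 4)*(-1) = 0*(-1) = 0)
z(K) = 2*K²
(z(-8) + c(l(-5)))*I = (2*(-8)² - 5*(-5)²)*0 = (2*64 - 5*25)*0 = (128 - 125)*0 = 3*0 = 0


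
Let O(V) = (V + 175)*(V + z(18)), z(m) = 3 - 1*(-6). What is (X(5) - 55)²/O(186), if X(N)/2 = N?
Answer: 135/4693 ≈ 0.028766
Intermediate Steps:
z(m) = 9 (z(m) = 3 + 6 = 9)
X(N) = 2*N
O(V) = (9 + V)*(175 + V) (O(V) = (V + 175)*(V + 9) = (175 + V)*(9 + V) = (9 + V)*(175 + V))
(X(5) - 55)²/O(186) = (2*5 - 55)²/(1575 + 186² + 184*186) = (10 - 55)²/(1575 + 34596 + 34224) = (-45)²/70395 = 2025*(1/70395) = 135/4693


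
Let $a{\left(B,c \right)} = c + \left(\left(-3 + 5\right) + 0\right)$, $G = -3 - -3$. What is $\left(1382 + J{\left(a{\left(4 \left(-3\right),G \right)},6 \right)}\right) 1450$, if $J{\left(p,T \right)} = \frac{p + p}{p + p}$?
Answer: $2005350$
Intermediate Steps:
$G = 0$ ($G = -3 + 3 = 0$)
$a{\left(B,c \right)} = 2 + c$ ($a{\left(B,c \right)} = c + \left(2 + 0\right) = c + 2 = 2 + c$)
$J{\left(p,T \right)} = 1$ ($J{\left(p,T \right)} = \frac{2 p}{2 p} = 2 p \frac{1}{2 p} = 1$)
$\left(1382 + J{\left(a{\left(4 \left(-3\right),G \right)},6 \right)}\right) 1450 = \left(1382 + 1\right) 1450 = 1383 \cdot 1450 = 2005350$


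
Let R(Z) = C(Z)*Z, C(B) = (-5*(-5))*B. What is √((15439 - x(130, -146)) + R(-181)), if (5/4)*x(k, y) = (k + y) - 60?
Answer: 4*√1303945/5 ≈ 913.52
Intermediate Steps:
x(k, y) = -48 + 4*k/5 + 4*y/5 (x(k, y) = 4*((k + y) - 60)/5 = 4*(-60 + k + y)/5 = -48 + 4*k/5 + 4*y/5)
C(B) = 25*B
R(Z) = 25*Z² (R(Z) = (25*Z)*Z = 25*Z²)
√((15439 - x(130, -146)) + R(-181)) = √((15439 - (-48 + (⅘)*130 + (⅘)*(-146))) + 25*(-181)²) = √((15439 - (-48 + 104 - 584/5)) + 25*32761) = √((15439 - 1*(-304/5)) + 819025) = √((15439 + 304/5) + 819025) = √(77499/5 + 819025) = √(4172624/5) = 4*√1303945/5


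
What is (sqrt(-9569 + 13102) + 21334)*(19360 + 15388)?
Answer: 741313832 + 34748*sqrt(3533) ≈ 7.4338e+8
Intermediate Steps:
(sqrt(-9569 + 13102) + 21334)*(19360 + 15388) = (sqrt(3533) + 21334)*34748 = (21334 + sqrt(3533))*34748 = 741313832 + 34748*sqrt(3533)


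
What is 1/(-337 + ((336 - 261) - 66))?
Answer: -1/328 ≈ -0.0030488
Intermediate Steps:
1/(-337 + ((336 - 261) - 66)) = 1/(-337 + (75 - 66)) = 1/(-337 + 9) = 1/(-328) = -1/328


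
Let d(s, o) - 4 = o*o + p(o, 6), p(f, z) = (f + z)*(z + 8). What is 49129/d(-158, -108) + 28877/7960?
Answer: 17169183/2037760 ≈ 8.4255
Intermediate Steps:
p(f, z) = (8 + z)*(f + z) (p(f, z) = (f + z)*(8 + z) = (8 + z)*(f + z))
d(s, o) = 88 + o² + 14*o (d(s, o) = 4 + (o*o + (6² + 8*o + 8*6 + o*6)) = 4 + (o² + (36 + 8*o + 48 + 6*o)) = 4 + (o² + (84 + 14*o)) = 4 + (84 + o² + 14*o) = 88 + o² + 14*o)
49129/d(-158, -108) + 28877/7960 = 49129/(88 + (-108)² + 14*(-108)) + 28877/7960 = 49129/(88 + 11664 - 1512) + 28877*(1/7960) = 49129/10240 + 28877/7960 = 17169183/2037760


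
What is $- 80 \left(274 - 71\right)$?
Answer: $-16240$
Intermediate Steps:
$- 80 \left(274 - 71\right) = \left(-80\right) 203 = -16240$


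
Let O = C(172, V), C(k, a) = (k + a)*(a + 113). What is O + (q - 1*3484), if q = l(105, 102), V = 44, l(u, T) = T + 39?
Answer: 30569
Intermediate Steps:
l(u, T) = 39 + T
q = 141 (q = 39 + 102 = 141)
C(k, a) = (113 + a)*(a + k) (C(k, a) = (a + k)*(113 + a) = (113 + a)*(a + k))
O = 33912 (O = 44² + 113*44 + 113*172 + 44*172 = 1936 + 4972 + 19436 + 7568 = 33912)
O + (q - 1*3484) = 33912 + (141 - 1*3484) = 33912 + (141 - 3484) = 33912 - 3343 = 30569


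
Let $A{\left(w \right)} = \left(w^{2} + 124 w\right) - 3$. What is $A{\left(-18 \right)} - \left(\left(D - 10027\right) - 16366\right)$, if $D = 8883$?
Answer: $15599$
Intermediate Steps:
$A{\left(w \right)} = -3 + w^{2} + 124 w$
$A{\left(-18 \right)} - \left(\left(D - 10027\right) - 16366\right) = \left(-3 + \left(-18\right)^{2} + 124 \left(-18\right)\right) - \left(\left(8883 - 10027\right) - 16366\right) = \left(-3 + 324 - 2232\right) - \left(-1144 - 16366\right) = -1911 - -17510 = -1911 + 17510 = 15599$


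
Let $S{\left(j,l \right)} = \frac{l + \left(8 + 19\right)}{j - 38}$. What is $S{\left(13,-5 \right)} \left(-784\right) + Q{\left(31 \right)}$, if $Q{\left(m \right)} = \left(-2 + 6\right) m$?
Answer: $\frac{20348}{25} \approx 813.92$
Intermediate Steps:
$S{\left(j,l \right)} = \frac{27 + l}{-38 + j}$ ($S{\left(j,l \right)} = \frac{l + 27}{-38 + j} = \frac{27 + l}{-38 + j}$)
$Q{\left(m \right)} = 4 m$
$S{\left(13,-5 \right)} \left(-784\right) + Q{\left(31 \right)} = \frac{27 - 5}{-38 + 13} \left(-784\right) + 4 \cdot 31 = \frac{1}{-25} \cdot 22 \left(-784\right) + 124 = \left(- \frac{1}{25}\right) 22 \left(-784\right) + 124 = \left(- \frac{22}{25}\right) \left(-784\right) + 124 = \frac{17248}{25} + 124 = \frac{20348}{25}$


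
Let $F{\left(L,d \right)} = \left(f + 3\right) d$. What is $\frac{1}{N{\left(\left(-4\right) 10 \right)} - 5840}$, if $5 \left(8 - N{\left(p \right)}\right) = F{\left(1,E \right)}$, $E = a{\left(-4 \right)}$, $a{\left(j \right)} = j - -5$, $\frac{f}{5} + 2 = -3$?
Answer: $- \frac{5}{29138} \approx -0.0001716$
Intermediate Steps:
$f = -25$ ($f = -10 + 5 \left(-3\right) = -10 - 15 = -25$)
$a{\left(j \right)} = 5 + j$ ($a{\left(j \right)} = j + 5 = 5 + j$)
$E = 1$ ($E = 5 - 4 = 1$)
$F{\left(L,d \right)} = - 22 d$ ($F{\left(L,d \right)} = \left(-25 + 3\right) d = - 22 d$)
$N{\left(p \right)} = \frac{62}{5}$ ($N{\left(p \right)} = 8 - \frac{\left(-22\right) 1}{5} = 8 - - \frac{22}{5} = 8 + \frac{22}{5} = \frac{62}{5}$)
$\frac{1}{N{\left(\left(-4\right) 10 \right)} - 5840} = \frac{1}{\frac{62}{5} - 5840} = \frac{1}{- \frac{29138}{5}} = - \frac{5}{29138}$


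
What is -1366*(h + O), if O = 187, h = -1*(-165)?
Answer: -480832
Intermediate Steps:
h = 165
-1366*(h + O) = -1366*(165 + 187) = -1366*352 = -480832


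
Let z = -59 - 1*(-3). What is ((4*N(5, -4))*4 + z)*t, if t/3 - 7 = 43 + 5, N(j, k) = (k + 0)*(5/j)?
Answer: -19800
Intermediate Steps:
N(j, k) = 5*k/j (N(j, k) = k*(5/j) = 5*k/j)
t = 165 (t = 21 + 3*(43 + 5) = 21 + 3*48 = 21 + 144 = 165)
z = -56 (z = -59 + 3 = -56)
((4*N(5, -4))*4 + z)*t = ((4*(5*(-4)/5))*4 - 56)*165 = ((4*(5*(-4)*(⅕)))*4 - 56)*165 = ((4*(-4))*4 - 56)*165 = (-16*4 - 56)*165 = (-64 - 56)*165 = -120*165 = -19800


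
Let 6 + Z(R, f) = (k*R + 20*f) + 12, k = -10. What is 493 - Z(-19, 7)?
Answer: 157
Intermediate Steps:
Z(R, f) = 6 - 10*R + 20*f (Z(R, f) = -6 + ((-10*R + 20*f) + 12) = -6 + (12 - 10*R + 20*f) = 6 - 10*R + 20*f)
493 - Z(-19, 7) = 493 - (6 - 10*(-19) + 20*7) = 493 - (6 + 190 + 140) = 493 - 1*336 = 493 - 336 = 157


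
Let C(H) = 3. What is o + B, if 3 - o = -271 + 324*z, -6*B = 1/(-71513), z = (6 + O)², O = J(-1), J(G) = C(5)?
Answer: -11143155659/429078 ≈ -25970.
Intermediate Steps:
J(G) = 3
O = 3
z = 81 (z = (6 + 3)² = 9² = 81)
B = 1/429078 (B = -⅙/(-71513) = -⅙*(-1/71513) = 1/429078 ≈ 2.3306e-6)
o = -25970 (o = 3 - (-271 + 324*81) = 3 - (-271 + 26244) = 3 - 1*25973 = 3 - 25973 = -25970)
o + B = -25970 + 1/429078 = -11143155659/429078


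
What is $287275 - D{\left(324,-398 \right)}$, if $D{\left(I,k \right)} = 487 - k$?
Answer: $286390$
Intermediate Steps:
$287275 - D{\left(324,-398 \right)} = 287275 - \left(487 - -398\right) = 287275 - \left(487 + 398\right) = 287275 - 885 = 286390$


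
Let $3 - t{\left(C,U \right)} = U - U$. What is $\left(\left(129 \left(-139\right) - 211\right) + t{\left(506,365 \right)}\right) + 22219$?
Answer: $4080$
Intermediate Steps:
$t{\left(C,U \right)} = 3$ ($t{\left(C,U \right)} = 3 - \left(U - U\right) = 3 - 0 = 3 + 0 = 3$)
$\left(\left(129 \left(-139\right) - 211\right) + t{\left(506,365 \right)}\right) + 22219 = \left(\left(129 \left(-139\right) - 211\right) + 3\right) + 22219 = \left(\left(-17931 - 211\right) + 3\right) + 22219 = \left(-18142 + 3\right) + 22219 = -18139 + 22219 = 4080$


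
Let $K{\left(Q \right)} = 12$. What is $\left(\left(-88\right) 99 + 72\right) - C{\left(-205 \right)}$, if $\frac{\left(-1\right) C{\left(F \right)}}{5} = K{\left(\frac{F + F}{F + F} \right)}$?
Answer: $-8580$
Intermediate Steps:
$C{\left(F \right)} = -60$ ($C{\left(F \right)} = \left(-5\right) 12 = -60$)
$\left(\left(-88\right) 99 + 72\right) - C{\left(-205 \right)} = \left(\left(-88\right) 99 + 72\right) - -60 = \left(-8712 + 72\right) + 60 = -8640 + 60 = -8580$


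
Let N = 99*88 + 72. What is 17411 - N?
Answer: 8627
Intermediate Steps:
N = 8784 (N = 8712 + 72 = 8784)
17411 - N = 17411 - 1*8784 = 17411 - 8784 = 8627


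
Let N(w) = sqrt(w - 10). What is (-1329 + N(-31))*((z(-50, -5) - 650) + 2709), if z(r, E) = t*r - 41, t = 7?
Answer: -2216772 + 1668*I*sqrt(41) ≈ -2.2168e+6 + 10680.0*I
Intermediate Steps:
z(r, E) = -41 + 7*r (z(r, E) = 7*r - 41 = -41 + 7*r)
N(w) = sqrt(-10 + w)
(-1329 + N(-31))*((z(-50, -5) - 650) + 2709) = (-1329 + sqrt(-10 - 31))*(((-41 + 7*(-50)) - 650) + 2709) = (-1329 + sqrt(-41))*(((-41 - 350) - 650) + 2709) = (-1329 + I*sqrt(41))*((-391 - 650) + 2709) = (-1329 + I*sqrt(41))*(-1041 + 2709) = (-1329 + I*sqrt(41))*1668 = -2216772 + 1668*I*sqrt(41)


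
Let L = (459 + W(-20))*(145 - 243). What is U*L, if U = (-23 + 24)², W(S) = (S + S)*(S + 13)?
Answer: -72422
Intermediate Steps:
W(S) = 2*S*(13 + S) (W(S) = (2*S)*(13 + S) = 2*S*(13 + S))
U = 1 (U = 1² = 1)
L = -72422 (L = (459 + 2*(-20)*(13 - 20))*(145 - 243) = (459 + 2*(-20)*(-7))*(-98) = (459 + 280)*(-98) = 739*(-98) = -72422)
U*L = 1*(-72422) = -72422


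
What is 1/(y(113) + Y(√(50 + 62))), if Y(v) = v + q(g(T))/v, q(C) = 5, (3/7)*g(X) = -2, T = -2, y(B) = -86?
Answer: -9632/814663 - 468*√7/814663 ≈ -0.013343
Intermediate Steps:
g(X) = -14/3 (g(X) = (7/3)*(-2) = -14/3)
Y(v) = v + 5/v
1/(y(113) + Y(√(50 + 62))) = 1/(-86 + (√(50 + 62) + 5/(√(50 + 62)))) = 1/(-86 + (√112 + 5/(√112))) = 1/(-86 + (4*√7 + 5/((4*√7)))) = 1/(-86 + (4*√7 + 5*(√7/28))) = 1/(-86 + (4*√7 + 5*√7/28)) = 1/(-86 + 117*√7/28)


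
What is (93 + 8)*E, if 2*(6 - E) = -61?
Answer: 7373/2 ≈ 3686.5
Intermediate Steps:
E = 73/2 (E = 6 - 1/2*(-61) = 6 + 61/2 = 73/2 ≈ 36.500)
(93 + 8)*E = (93 + 8)*(73/2) = 101*(73/2) = 7373/2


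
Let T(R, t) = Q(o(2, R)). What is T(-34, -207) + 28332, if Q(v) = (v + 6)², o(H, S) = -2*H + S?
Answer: 29356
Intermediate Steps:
o(H, S) = S - 2*H
Q(v) = (6 + v)²
T(R, t) = (2 + R)² (T(R, t) = (6 + (R - 2*2))² = (6 + (R - 4))² = (6 + (-4 + R))² = (2 + R)²)
T(-34, -207) + 28332 = (2 - 34)² + 28332 = (-32)² + 28332 = 1024 + 28332 = 29356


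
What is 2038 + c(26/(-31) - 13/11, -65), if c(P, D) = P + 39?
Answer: 707568/341 ≈ 2075.0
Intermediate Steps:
c(P, D) = 39 + P
2038 + c(26/(-31) - 13/11, -65) = 2038 + (39 + (26/(-31) - 13/11)) = 2038 + (39 + (26*(-1/31) - 13*1/11)) = 2038 + (39 + (-26/31 - 13/11)) = 2038 + (39 - 689/341) = 2038 + 12610/341 = 707568/341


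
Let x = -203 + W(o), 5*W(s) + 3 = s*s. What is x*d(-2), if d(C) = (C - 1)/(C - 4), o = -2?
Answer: -507/5 ≈ -101.40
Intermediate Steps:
W(s) = -3/5 + s**2/5 (W(s) = -3/5 + (s*s)/5 = -3/5 + s**2/5)
d(C) = (-1 + C)/(-4 + C)
x = -1014/5 (x = -203 + (-3/5 + (1/5)*(-2)**2) = -203 + (-3/5 + (1/5)*4) = -203 + (-3/5 + 4/5) = -203 + 1/5 = -1014/5 ≈ -202.80)
x*d(-2) = -1014*(-1 - 2)/(5*(-4 - 2)) = -1014*(-3)/(5*(-6)) = -(-169)*(-3)/5 = -1014/5*1/2 = -507/5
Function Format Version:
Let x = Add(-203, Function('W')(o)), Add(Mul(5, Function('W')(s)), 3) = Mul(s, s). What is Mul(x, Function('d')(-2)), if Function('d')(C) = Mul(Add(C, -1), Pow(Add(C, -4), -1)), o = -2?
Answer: Rational(-507, 5) ≈ -101.40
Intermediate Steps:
Function('W')(s) = Add(Rational(-3, 5), Mul(Rational(1, 5), Pow(s, 2))) (Function('W')(s) = Add(Rational(-3, 5), Mul(Rational(1, 5), Mul(s, s))) = Add(Rational(-3, 5), Mul(Rational(1, 5), Pow(s, 2))))
Function('d')(C) = Mul(Pow(Add(-4, C), -1), Add(-1, C)) (Function('d')(C) = Mul(Add(-1, C), Pow(Add(-4, C), -1)) = Mul(Pow(Add(-4, C), -1), Add(-1, C)))
x = Rational(-1014, 5) (x = Add(-203, Add(Rational(-3, 5), Mul(Rational(1, 5), Pow(-2, 2)))) = Add(-203, Add(Rational(-3, 5), Mul(Rational(1, 5), 4))) = Add(-203, Add(Rational(-3, 5), Rational(4, 5))) = Add(-203, Rational(1, 5)) = Rational(-1014, 5) ≈ -202.80)
Mul(x, Function('d')(-2)) = Mul(Rational(-1014, 5), Mul(Pow(Add(-4, -2), -1), Add(-1, -2))) = Mul(Rational(-1014, 5), Mul(Pow(-6, -1), -3)) = Mul(Rational(-1014, 5), Mul(Rational(-1, 6), -3)) = Mul(Rational(-1014, 5), Rational(1, 2)) = Rational(-507, 5)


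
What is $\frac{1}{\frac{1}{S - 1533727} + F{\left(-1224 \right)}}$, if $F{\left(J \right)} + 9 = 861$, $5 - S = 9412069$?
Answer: $\frac{10945791}{9325813931} \approx 0.0011737$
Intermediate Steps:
$S = -9412064$ ($S = 5 - 9412069 = -9412064$)
$F{\left(J \right)} = 852$ ($F{\left(J \right)} = -9 + 861 = 852$)
$\frac{1}{\frac{1}{S - 1533727} + F{\left(-1224 \right)}} = \frac{1}{\frac{1}{-9412064 - 1533727} + 852} = \frac{1}{\frac{1}{-10945791} + 852} = \frac{1}{- \frac{1}{10945791} + 852} = \frac{1}{\frac{9325813931}{10945791}} = \frac{10945791}{9325813931}$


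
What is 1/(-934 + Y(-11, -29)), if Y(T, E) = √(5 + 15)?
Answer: -467/436168 - √5/436168 ≈ -0.0010758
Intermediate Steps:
Y(T, E) = 2*√5 (Y(T, E) = √20 = 2*√5)
1/(-934 + Y(-11, -29)) = 1/(-934 + 2*√5)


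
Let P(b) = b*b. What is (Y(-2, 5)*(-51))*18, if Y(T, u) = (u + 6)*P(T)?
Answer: -40392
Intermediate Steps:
P(b) = b**2
Y(T, u) = T**2*(6 + u) (Y(T, u) = (u + 6)*T**2 = (6 + u)*T**2 = T**2*(6 + u))
(Y(-2, 5)*(-51))*18 = (((-2)**2*(6 + 5))*(-51))*18 = ((4*11)*(-51))*18 = (44*(-51))*18 = -2244*18 = -40392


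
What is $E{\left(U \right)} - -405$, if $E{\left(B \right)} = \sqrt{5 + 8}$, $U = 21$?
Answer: $405 + \sqrt{13} \approx 408.61$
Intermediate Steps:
$E{\left(B \right)} = \sqrt{13}$
$E{\left(U \right)} - -405 = \sqrt{13} - -405 = \sqrt{13} + 405 = 405 + \sqrt{13}$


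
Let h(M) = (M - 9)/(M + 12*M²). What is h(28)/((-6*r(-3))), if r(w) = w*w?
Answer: -19/509544 ≈ -3.7288e-5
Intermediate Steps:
r(w) = w²
h(M) = (-9 + M)/(M + 12*M²)
h(28)/((-6*r(-3))) = ((-9 + 28)/(28*(1 + 12*28)))/((-6*(-3)²)) = ((1/28)*19/(1 + 336))/((-6*9)) = ((1/28)*19/337)/(-54) = ((1/28)*(1/337)*19)*(-1/54) = (19/9436)*(-1/54) = -19/509544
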